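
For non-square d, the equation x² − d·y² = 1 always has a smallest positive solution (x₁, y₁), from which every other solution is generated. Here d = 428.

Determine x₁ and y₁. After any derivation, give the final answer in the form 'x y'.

√428 → a₀=20, period (1,2,4,1,5,10,5,1,4,2,1,40); ℓ=12 even so k=11
i=0: a=20 ⇒ p=20, q=1
i=1: a=1 ⇒ p=21, q=1
i=2: a=2 ⇒ p=62, q=3
i=3: a=4 ⇒ p=269, q=13
…
i=6: a=10 ⇒ p=19571, q=946
…
i=8: a=1 ⇒ p=119350, q=5769
…
i=10: a=2 ⇒ p=1273708, q=61567
i=11: a=1 ⇒ p=1850887, q=89466
(x₁, y₁) = (1850887, 89466);  1850887² − 428·89466² = 1 ✓

1850887 89466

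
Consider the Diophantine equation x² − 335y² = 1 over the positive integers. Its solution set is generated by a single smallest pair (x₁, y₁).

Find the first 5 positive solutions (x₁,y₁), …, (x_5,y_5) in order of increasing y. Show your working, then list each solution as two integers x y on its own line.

604 33
729631 39864
881393644 48155679
1064722792321 58172020368
1286184251730124 70271752448865

√335 = [18; 3,3,3,36, …], period ℓ=4 (even) → k=3
i=0: a=18 ⇒ p=18, q=1
i=1: a=3 ⇒ p=55, q=3
i=2: a=3 ⇒ p=183, q=10
i=3: a=3 ⇒ p=604, q=33
(x₁, y₁) = (604, 33);  604² − 335·33² = 1 ✓
(x_2, y_2) = (604·604 + 335·33·33, 604·33 + 33·604) = (729631, 39864)
(x_3, y_3) = (604·729631 + 335·33·39864, 604·39864 + 33·729631) = (881393644, 48155679)
(x_4, y_4) = (604·881393644 + 335·33·48155679, 604·48155679 + 33·881393644) = (1064722792321, 58172020368)
(x_5, y_5) = (604·1064722792321 + 335·33·58172020368, 604·58172020368 + 33·1064722792321) = (1286184251730124, 70271752448865)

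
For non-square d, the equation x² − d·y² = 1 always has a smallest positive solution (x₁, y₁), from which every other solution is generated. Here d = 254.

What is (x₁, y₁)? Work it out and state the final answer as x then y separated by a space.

255 16

√254 = [15; 1,14,1,30, …], period ℓ=4 (even) → k=3
step 0: (15, 1)  from 15·(1,0) + (0,1)
…
step 2: (239, 15)  from 14·(16,1) + (15,1)
step 3: (255, 16)  from 1·(239,15) + (16,1)
(x₁, y₁) = (255, 16);  255² − 254·16² = 1 ✓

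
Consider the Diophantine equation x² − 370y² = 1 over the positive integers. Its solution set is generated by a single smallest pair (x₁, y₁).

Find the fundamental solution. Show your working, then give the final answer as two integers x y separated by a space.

213859 11118

[19; 4,4,38] for √370; ℓ=3 ⇒ convergent index 5
a_0=19:  p_0=19·1+0=19,  q_0=19·0+1=1
…
a_3=38:  p_3=38·327+77=12503,  q_3=38·17+4=650
a_4=4:  p_4=4·12503+327=50339,  q_4=4·650+17=2617
a_5=4:  p_5=4·50339+12503=213859,  q_5=4·2617+650=11118
fundamental: x₁=213859, y₁=11118  (since 45735671881 − 370·123609924 = 1)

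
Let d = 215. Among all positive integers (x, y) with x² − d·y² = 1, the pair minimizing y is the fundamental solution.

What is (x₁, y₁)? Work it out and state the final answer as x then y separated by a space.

√215 = [14; 1,1,1,28, …], period ℓ=4 (even) → k=3
i=0: a=14 ⇒ p=14, q=1
…
i=2: a=1 ⇒ p=29, q=2
i=3: a=1 ⇒ p=44, q=3
→ (44, 3).  Check: 44²=1936, 215·3²=1935, difference 1.

44 3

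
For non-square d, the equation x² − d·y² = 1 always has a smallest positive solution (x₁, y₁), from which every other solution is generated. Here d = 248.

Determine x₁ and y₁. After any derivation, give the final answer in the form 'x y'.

63 4

[15; 1,2,1,30] for √248; ℓ=4 ⇒ convergent index 3
k=0  a_k=15  p_k/q_k = 15/1
k=1  a_k=1  p_k/q_k = 16/1
k=2  a_k=2  p_k/q_k = 47/3
k=3  a_k=1  p_k/q_k = 63/4
fundamental: x₁=63, y₁=4  (since 3969 − 248·16 = 1)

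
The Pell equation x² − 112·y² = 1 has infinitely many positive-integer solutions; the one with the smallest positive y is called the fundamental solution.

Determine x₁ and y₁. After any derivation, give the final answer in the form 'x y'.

√112 = [10; 1,1,2,1,1,20, …], period ℓ=6 (even) → k=5
step 0: (10, 1)  from 10·(1,0) + (0,1)
…
step 3: (53, 5)  from 2·(21,2) + (11,1)
step 4: (74, 7)  from 1·(53,5) + (21,2)
step 5: (127, 12)  from 1·(74,7) + (53,5)
fundamental: x₁=127, y₁=12  (since 16129 − 112·144 = 1)

127 12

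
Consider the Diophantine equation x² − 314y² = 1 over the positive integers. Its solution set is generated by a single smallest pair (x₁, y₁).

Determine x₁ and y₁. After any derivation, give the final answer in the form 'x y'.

√314 → a₀=17, period (1,2,1,1,2,1,34); ℓ=7 odd so k=13
k=0  a_k=17  p_k/q_k = 17/1
…
k=2  a_k=2  p_k/q_k = 53/3
…
k=4  a_k=1  p_k/q_k = 124/7
…
k=8  a_k=1  p_k/q_k = 15824/893
k=9  a_k=2  p_k/q_k = 47029/2654
…
k=12  a_k=2  p_k/q_k = 282617/15949
k=13  a_k=1  p_k/q_k = 392499/22150
fundamental: x₁=392499, y₁=22150  (since 154055465001 − 314·490622500 = 1)

392499 22150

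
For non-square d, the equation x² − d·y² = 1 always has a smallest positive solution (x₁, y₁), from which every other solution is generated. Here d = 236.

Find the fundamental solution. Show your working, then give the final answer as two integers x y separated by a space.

561799 36570

d=236: √d = [15; 2,1,3,5,1,6,1,5,3,1,2,30] (ℓ=12, even), read p_11/q_11
k=0  a_k=15  p_k/q_k = 15/1
k=1  a_k=2  p_k/q_k = 31/2
…
k=4  a_k=5  p_k/q_k = 891/58
…
k=10  a_k=1  p_k/q_k = 203535/13249
k=11  a_k=2  p_k/q_k = 561799/36570
(x₁, y₁) = (561799, 36570);  561799² − 236·36570² = 1 ✓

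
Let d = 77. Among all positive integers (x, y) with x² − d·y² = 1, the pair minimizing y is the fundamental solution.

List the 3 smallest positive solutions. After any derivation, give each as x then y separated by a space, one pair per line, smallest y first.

√77 = [8; 1,3,2,3,1,16, …], period ℓ=6 (even) → k=5
a_0=8:  p_0=8·1+0=8,  q_0=8·0+1=1
a_1=1:  p_1=1·8+1=9,  q_1=1·1+0=1
…
a_4=3:  p_4=3·79+35=272,  q_4=3·9+4=31
a_5=1:  p_5=1·272+79=351,  q_5=1·31+9=40
fundamental: x₁=351, y₁=40  (since 123201 − 77·1600 = 1)
(x_2, y_2) = (351·351 + 77·40·40, 351·40 + 40·351) = (246401, 28080)
(x_3, y_3) = (351·246401 + 77·40·28080, 351·28080 + 40·246401) = (172973151, 19712120)

351 40
246401 28080
172973151 19712120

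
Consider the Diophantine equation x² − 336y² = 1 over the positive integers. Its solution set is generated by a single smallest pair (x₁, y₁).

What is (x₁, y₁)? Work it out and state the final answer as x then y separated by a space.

55 3

[18; 3,36] for √336; ℓ=2 ⇒ convergent index 1
k=0  a_k=18  p_k/q_k = 18/1
k=1  a_k=3  p_k/q_k = 55/3
(x₁, y₁) = (55, 3);  55² − 336·3² = 1 ✓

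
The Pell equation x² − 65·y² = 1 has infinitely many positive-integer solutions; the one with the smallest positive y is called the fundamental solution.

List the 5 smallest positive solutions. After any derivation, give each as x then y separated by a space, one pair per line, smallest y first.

129 16
33281 4128
8586369 1065008
2215249921 274767936
571525893249 70889062480

√65 → a₀=8, period (16); ℓ=1 odd so k=1
a_0=8:  p_0=8·1+0=8,  q_0=8·0+1=1
a_1=16:  p_1=16·8+1=129,  q_1=16·1+0=16
(x₁, y₁) = (129, 16);  129² − 65·16² = 1 ✓
n=2: (129,16)∘(129,16) = (129·129+65·16·16, 129·16+16·129) = (33281,4128)
n=3: (33281,4128)∘(129,16) = (129·33281+65·16·4128, 129·4128+16·33281) = (8586369,1065008)
n=4: (8586369,1065008)∘(129,16) = (129·8586369+65·16·1065008, 129·1065008+16·8586369) = (2215249921,274767936)
n=5: (2215249921,274767936)∘(129,16) = (129·2215249921+65·16·274767936, 129·274767936+16·2215249921) = (571525893249,70889062480)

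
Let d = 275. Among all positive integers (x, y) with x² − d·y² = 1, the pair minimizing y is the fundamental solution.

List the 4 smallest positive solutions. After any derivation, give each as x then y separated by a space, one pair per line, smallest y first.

√275 = [16; 1,1,2,1,1,32, …], period ℓ=6 (even) → k=5
step 0: (16, 1)  from 16·(1,0) + (0,1)
step 1: (17, 1)  from 1·(16,1) + (1,0)
…
step 3: (83, 5)  from 2·(33,2) + (17,1)
step 4: (116, 7)  from 1·(83,5) + (33,2)
step 5: (199, 12)  from 1·(116,7) + (83,5)
fundamental: x₁=199, y₁=12  (since 39601 − 275·144 = 1)
k=2:  x_2 = 199·199+275·12·12 = 79201,  y_2 = 199·12+12·199 = 4776
k=3:  x_3 = 199·79201+275·12·4776 = 31521799,  y_3 = 199·4776+12·79201 = 1900836
k=4:  x_4 = 199·31521799+275·12·1900836 = 12545596801,  y_4 = 199·1900836+12·31521799 = 756527952

199 12
79201 4776
31521799 1900836
12545596801 756527952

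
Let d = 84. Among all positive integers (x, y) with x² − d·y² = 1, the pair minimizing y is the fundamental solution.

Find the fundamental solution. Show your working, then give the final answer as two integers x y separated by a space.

√84 = [9; 6,18, …], period ℓ=2 (even) → k=1
a_0=9:  p_0=9·1+0=9,  q_0=9·0+1=1
a_1=6:  p_1=6·9+1=55,  q_1=6·1+0=6
fundamental: x₁=55, y₁=6  (since 3025 − 84·36 = 1)

55 6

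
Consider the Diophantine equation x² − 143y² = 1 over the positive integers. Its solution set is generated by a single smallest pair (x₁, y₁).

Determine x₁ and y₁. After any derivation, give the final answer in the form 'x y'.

√143 → a₀=11, period (1,22); ℓ=2 even so k=1
a_0=11:  p_0=11·1+0=11,  q_0=11·0+1=1
a_1=1:  p_1=1·11+1=12,  q_1=1·1+0=1
fundamental: x₁=12, y₁=1  (since 144 − 143·1 = 1)

12 1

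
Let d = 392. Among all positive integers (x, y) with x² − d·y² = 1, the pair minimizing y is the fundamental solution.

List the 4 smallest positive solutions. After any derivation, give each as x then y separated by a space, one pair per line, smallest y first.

99 5
19601 990
3880899 196015
768398401 38809980

√392 = [19; 1,3,1,38, …], period ℓ=4 (even) → k=3
step 0: (19, 1)  from 19·(1,0) + (0,1)
…
step 2: (79, 4)  from 3·(20,1) + (19,1)
step 3: (99, 5)  from 1·(79,4) + (20,1)
→ (99, 5).  Check: 99²=9801, 392·5²=9800, difference 1.
(x_2, y_2) = (99·99 + 392·5·5, 99·5 + 5·99) = (19601, 990)
(x_3, y_3) = (99·19601 + 392·5·990, 99·990 + 5·19601) = (3880899, 196015)
(x_4, y_4) = (99·3880899 + 392·5·196015, 99·196015 + 5·3880899) = (768398401, 38809980)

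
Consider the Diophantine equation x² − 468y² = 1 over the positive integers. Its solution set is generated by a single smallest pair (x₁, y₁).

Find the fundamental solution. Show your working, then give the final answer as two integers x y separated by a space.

√468 = [21; 1,1,1,2,1,1,1,42, …], period ℓ=8 (even) → k=7
step 0: (21, 1)  from 21·(1,0) + (0,1)
step 1: (22, 1)  from 1·(21,1) + (1,0)
step 2: (43, 2)  from 1·(22,1) + (21,1)
…
step 4: (173, 8)  from 2·(65,3) + (43,2)
…
step 6: (411, 19)  from 1·(238,11) + (173,8)
step 7: (649, 30)  from 1·(411,19) + (238,11)
→ (649, 30).  Check: 649²=421201, 468·30²=421200, difference 1.

649 30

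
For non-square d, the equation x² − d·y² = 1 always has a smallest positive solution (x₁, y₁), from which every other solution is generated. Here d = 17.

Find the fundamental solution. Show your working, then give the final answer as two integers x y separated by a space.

√17 = [4; 8, …], period ℓ=1 (odd) → k=1
i=0: a=4 ⇒ p=4, q=1
i=1: a=8 ⇒ p=33, q=8
fundamental: x₁=33, y₁=8  (since 1089 − 17·64 = 1)

33 8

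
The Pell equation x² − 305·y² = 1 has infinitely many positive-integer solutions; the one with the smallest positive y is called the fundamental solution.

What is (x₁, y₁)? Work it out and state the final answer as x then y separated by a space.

√305 = [17; 2,6,2,34, …], period ℓ=4 (even) → k=3
step 0: (17, 1)  from 17·(1,0) + (0,1)
…
step 2: (227, 13)  from 6·(35,2) + (17,1)
step 3: (489, 28)  from 2·(227,13) + (35,2)
(x₁, y₁) = (489, 28);  489² − 305·28² = 1 ✓

489 28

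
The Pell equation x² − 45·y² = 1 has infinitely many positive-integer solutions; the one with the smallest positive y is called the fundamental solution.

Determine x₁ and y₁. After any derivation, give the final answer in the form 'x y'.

√45 = [6; 1,2,2,2,1,12, …], period ℓ=6 (even) → k=5
step 0: (6, 1)  from 6·(1,0) + (0,1)
step 1: (7, 1)  from 1·(6,1) + (1,0)
…
step 4: (114, 17)  from 2·(47,7) + (20,3)
step 5: (161, 24)  from 1·(114,17) + (47,7)
→ (161, 24).  Check: 161²=25921, 45·24²=25920, difference 1.

161 24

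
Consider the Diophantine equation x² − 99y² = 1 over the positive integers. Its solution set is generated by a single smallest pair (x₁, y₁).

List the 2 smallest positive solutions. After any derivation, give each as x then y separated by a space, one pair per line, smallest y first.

10 1
199 20

√99 = [9; 1,18, …], period ℓ=2 (even) → k=1
i=0: a=9 ⇒ p=9, q=1
i=1: a=1 ⇒ p=10, q=1
fundamental: x₁=10, y₁=1  (since 100 − 99·1 = 1)
(10+1√99)^2 = 199 + 20√99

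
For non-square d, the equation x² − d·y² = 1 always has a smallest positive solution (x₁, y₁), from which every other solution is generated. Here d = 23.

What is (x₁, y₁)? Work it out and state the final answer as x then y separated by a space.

24 5

√23 → a₀=4, period (1,3,1,8); ℓ=4 even so k=3
i=0: a=4 ⇒ p=4, q=1
…
i=2: a=3 ⇒ p=19, q=4
i=3: a=1 ⇒ p=24, q=5
fundamental: x₁=24, y₁=5  (since 576 − 23·25 = 1)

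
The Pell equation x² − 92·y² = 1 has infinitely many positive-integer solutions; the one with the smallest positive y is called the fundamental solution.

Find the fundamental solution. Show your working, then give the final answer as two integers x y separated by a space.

d=92: √d = [9; 1,1,2,4,2,1,1,18] (ℓ=8, even), read p_7/q_7
a_0=9:  p_0=9·1+0=9,  q_0=9·0+1=1
a_1=1:  p_1=1·9+1=10,  q_1=1·1+0=1
a_2=1:  p_2=1·10+9=19,  q_2=1·1+1=2
a_3=2:  p_3=2·19+10=48,  q_3=2·2+1=5
…
a_5=2:  p_5=2·211+48=470,  q_5=2·22+5=49
a_6=1:  p_6=1·470+211=681,  q_6=1·49+22=71
a_7=1:  p_7=1·681+470=1151,  q_7=1·71+49=120
fundamental: x₁=1151, y₁=120  (since 1324801 − 92·14400 = 1)

1151 120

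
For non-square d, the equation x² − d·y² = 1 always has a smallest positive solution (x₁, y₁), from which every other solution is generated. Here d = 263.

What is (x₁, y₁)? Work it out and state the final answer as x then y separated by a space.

√263 → a₀=16, period (4,1,1,1,1,15,1,1,1,1,4,32); ℓ=12 even so k=11
k=0  a_k=16  p_k/q_k = 16/1
…
k=3  a_k=1  p_k/q_k = 146/9
k=4  a_k=1  p_k/q_k = 227/14
…
k=8  a_k=1  p_k/q_k = 12017/741
k=9  a_k=1  p_k/q_k = 18212/1123
k=10  a_k=1  p_k/q_k = 30229/1864
k=11  a_k=4  p_k/q_k = 139128/8579
→ (139128, 8579).  Check: 139128²=19356600384, 263·8579²=19356600383, difference 1.

139128 8579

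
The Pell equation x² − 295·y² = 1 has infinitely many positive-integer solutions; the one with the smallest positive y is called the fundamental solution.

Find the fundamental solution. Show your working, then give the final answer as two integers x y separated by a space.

√295 = [17; 5,1,2,3,2,6,2,3,2,1,5,34, …], period ℓ=12 (even) → k=11
i=0: a=17 ⇒ p=17, q=1
…
i=5: a=2 ⇒ p=2250, q=131
…
i=8: a=3 ⇒ p=108103, q=6294
i=9: a=2 ⇒ p=247414, q=14405
i=10: a=1 ⇒ p=355517, q=20699
i=11: a=5 ⇒ p=2024999, q=117900
(x₁, y₁) = (2024999, 117900);  2024999² − 295·117900² = 1 ✓

2024999 117900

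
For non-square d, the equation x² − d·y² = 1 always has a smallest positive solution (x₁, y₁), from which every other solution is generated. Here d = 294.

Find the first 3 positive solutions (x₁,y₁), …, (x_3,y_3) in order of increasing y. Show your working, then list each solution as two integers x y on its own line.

[17; 6,1,4,1,6,34] for √294; ℓ=6 ⇒ convergent index 5
k=0  a_k=17  p_k/q_k = 17/1
…
k=4  a_k=1  p_k/q_k = 703/41
k=5  a_k=6  p_k/q_k = 4801/280
→ (4801, 280).  Check: 4801²=23049601, 294·280²=23049600, difference 1.
(4801+280√294)^2 = 46099201 + 2688560√294
(4801+280√294)^3 = 442644523201 + 25815552840√294

4801 280
46099201 2688560
442644523201 25815552840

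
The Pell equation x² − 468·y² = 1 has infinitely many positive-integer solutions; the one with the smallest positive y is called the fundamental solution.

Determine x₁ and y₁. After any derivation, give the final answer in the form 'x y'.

649 30

√468 = [21; 1,1,1,2,1,1,1,42, …], period ℓ=8 (even) → k=7
step 0: (21, 1)  from 21·(1,0) + (0,1)
step 1: (22, 1)  from 1·(21,1) + (1,0)
step 2: (43, 2)  from 1·(22,1) + (21,1)
step 3: (65, 3)  from 1·(43,2) + (22,1)
…
step 5: (238, 11)  from 1·(173,8) + (65,3)
step 6: (411, 19)  from 1·(238,11) + (173,8)
step 7: (649, 30)  from 1·(411,19) + (238,11)
(x₁, y₁) = (649, 30);  649² − 468·30² = 1 ✓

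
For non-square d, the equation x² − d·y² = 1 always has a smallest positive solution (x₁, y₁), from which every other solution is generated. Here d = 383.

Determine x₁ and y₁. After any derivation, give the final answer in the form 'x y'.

√383 = [19; 1,1,3,19,3,1,1,38, …], period ℓ=8 (even) → k=7
step 0: (19, 1)  from 19·(1,0) + (0,1)
…
step 3: (137, 7)  from 3·(39,2) + (20,1)
step 4: (2642, 135)  from 19·(137,7) + (39,2)
step 5: (8063, 412)  from 3·(2642,135) + (137,7)
step 6: (10705, 547)  from 1·(8063,412) + (2642,135)
step 7: (18768, 959)  from 1·(10705,547) + (8063,412)
fundamental: x₁=18768, y₁=959  (since 352237824 − 383·919681 = 1)

18768 959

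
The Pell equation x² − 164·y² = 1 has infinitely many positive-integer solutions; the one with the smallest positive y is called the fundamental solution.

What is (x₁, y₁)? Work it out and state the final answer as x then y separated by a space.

[12; 1,4,6,4,1,24] for √164; ℓ=6 ⇒ convergent index 5
a_0=12:  p_0=12·1+0=12,  q_0=12·0+1=1
a_1=1:  p_1=1·12+1=13,  q_1=1·1+0=1
a_2=4:  p_2=4·13+12=64,  q_2=4·1+1=5
…
a_4=4:  p_4=4·397+64=1652,  q_4=4·31+5=129
a_5=1:  p_5=1·1652+397=2049,  q_5=1·129+31=160
fundamental: x₁=2049, y₁=160  (since 4198401 − 164·25600 = 1)

2049 160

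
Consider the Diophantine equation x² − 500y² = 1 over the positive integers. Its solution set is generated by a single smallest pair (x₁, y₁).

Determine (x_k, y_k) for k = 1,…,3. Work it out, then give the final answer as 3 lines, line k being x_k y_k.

d=500: √d = [22; 2,1,3,2,1,…,1,2,44] (ℓ=14, even), read p_13/q_13
step 0: (22, 1)  from 22·(1,0) + (0,1)
step 1: (45, 2)  from 2·(22,1) + (1,0)
step 2: (67, 3)  from 1·(45,2) + (22,1)
step 3: (246, 11)  from 3·(67,3) + (45,2)
step 4: (559, 25)  from 2·(246,11) + (67,3)
step 5: (805, 36)  from 1·(559,25) + (246,11)
step 6: (1364, 61)  from 1·(805,36) + (559,25)
step 7: (14445, 646)  from 10·(1364,61) + (805,36)
step 8: (15809, 707)  from 1·(14445,646) + (1364,61)
step 9: (30254, 1353)  from 1·(15809,707) + (14445,646)
step 10: (76317, 3413)  from 2·(30254,1353) + (15809,707)
step 11: (259205, 11592)  from 3·(76317,3413) + (30254,1353)
step 12: (335522, 15005)  from 1·(259205,11592) + (76317,3413)
step 13: (930249, 41602)  from 2·(335522,15005) + (259205,11592)
→ (930249, 41602).  Check: 930249²=865363202001, 500·41602²=865363202000, difference 1.
(930249+41602√500)^2 = 1730726404001 + 77400437796√500
(930249+41602√500)^3 = 3220013013190122249 + 144003359718540806√500

930249 41602
1730726404001 77400437796
3220013013190122249 144003359718540806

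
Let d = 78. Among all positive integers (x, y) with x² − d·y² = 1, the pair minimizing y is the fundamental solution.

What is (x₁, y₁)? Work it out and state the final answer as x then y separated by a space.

d=78: √d = [8; 1,4,1,16] (ℓ=4, even), read p_3/q_3
step 0: (8, 1)  from 8·(1,0) + (0,1)
…
step 2: (44, 5)  from 4·(9,1) + (8,1)
step 3: (53, 6)  from 1·(44,5) + (9,1)
fundamental: x₁=53, y₁=6  (since 2809 − 78·36 = 1)

53 6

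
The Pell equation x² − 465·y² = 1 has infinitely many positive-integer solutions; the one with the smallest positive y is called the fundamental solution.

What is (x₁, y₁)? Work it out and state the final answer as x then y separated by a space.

15871 736

[21; 1,1,3,2,2,2,3,1,1,42] for √465; ℓ=10 ⇒ convergent index 9
a_0=21:  p_0=21·1+0=21,  q_0=21·0+1=1
…
a_2=1:  p_2=1·22+21=43,  q_2=1·1+1=2
a_3=3:  p_3=3·43+22=151,  q_3=3·2+1=7
…
a_5=2:  p_5=2·345+151=841,  q_5=2·16+7=39
a_6=2:  p_6=2·841+345=2027,  q_6=2·39+16=94
a_7=3:  p_7=3·2027+841=6922,  q_7=3·94+39=321
a_8=1:  p_8=1·6922+2027=8949,  q_8=1·321+94=415
a_9=1:  p_9=1·8949+6922=15871,  q_9=1·415+321=736
fundamental: x₁=15871, y₁=736  (since 251888641 − 465·541696 = 1)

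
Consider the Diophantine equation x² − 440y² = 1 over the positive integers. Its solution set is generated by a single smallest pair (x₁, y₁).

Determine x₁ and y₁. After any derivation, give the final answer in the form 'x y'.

21 1

√440 = [20; 1,40, …], period ℓ=2 (even) → k=1
i=0: a=20 ⇒ p=20, q=1
i=1: a=1 ⇒ p=21, q=1
→ (21, 1).  Check: 21²=441, 440·1²=440, difference 1.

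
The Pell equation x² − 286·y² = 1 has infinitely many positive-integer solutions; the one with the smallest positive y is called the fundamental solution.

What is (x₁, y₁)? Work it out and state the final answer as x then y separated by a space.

561835 33222

d=286: √d = [16; 1,10,3,3,2,3,3,10,1,32] (ℓ=10, even), read p_9/q_9
a_0=16:  p_0=16·1+0=16,  q_0=16·0+1=1
a_1=1:  p_1=1·16+1=17,  q_1=1·1+0=1
a_2=10:  p_2=10·17+16=186,  q_2=10·1+1=11
a_3=3:  p_3=3·186+17=575,  q_3=3·11+1=34
…
a_6=3:  p_6=3·4397+1911=15102,  q_6=3·260+113=893
a_7=3:  p_7=3·15102+4397=49703,  q_7=3·893+260=2939
a_8=10:  p_8=10·49703+15102=512132,  q_8=10·2939+893=30283
a_9=1:  p_9=1·512132+49703=561835,  q_9=1·30283+2939=33222
→ (561835, 33222).  Check: 561835²=315658567225, 286·33222²=315658567224, difference 1.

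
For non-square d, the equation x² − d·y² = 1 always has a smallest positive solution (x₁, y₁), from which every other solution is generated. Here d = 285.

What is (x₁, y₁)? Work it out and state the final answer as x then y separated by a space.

2431 144

√285 → a₀=16, period (1,7,2,7,1,32); ℓ=6 even so k=5
a_0=16:  p_0=16·1+0=16,  q_0=16·0+1=1
a_1=1:  p_1=1·16+1=17,  q_1=1·1+0=1
a_2=7:  p_2=7·17+16=135,  q_2=7·1+1=8
…
a_4=7:  p_4=7·287+135=2144,  q_4=7·17+8=127
a_5=1:  p_5=1·2144+287=2431,  q_5=1·127+17=144
(x₁, y₁) = (2431, 144);  2431² − 285·144² = 1 ✓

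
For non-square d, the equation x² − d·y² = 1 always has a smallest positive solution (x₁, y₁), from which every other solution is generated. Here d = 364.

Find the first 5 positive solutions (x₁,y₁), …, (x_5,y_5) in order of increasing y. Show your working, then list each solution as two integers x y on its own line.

√364 → a₀=19, period (12,1,2,3,1,8,1,3,2,1,12,38); ℓ=12 even so k=11
k=0  a_k=19  p_k/q_k = 19/1
…
k=2  a_k=1  p_k/q_k = 248/13
k=3  a_k=2  p_k/q_k = 725/38
k=4  a_k=3  p_k/q_k = 2423/127
k=5  a_k=1  p_k/q_k = 3148/165
…
k=7  a_k=1  p_k/q_k = 30755/1612
k=8  a_k=3  p_k/q_k = 119872/6283
k=9  a_k=2  p_k/q_k = 270499/14178
k=10  a_k=1  p_k/q_k = 390371/20461
k=11  a_k=12  p_k/q_k = 4954951/259710
fundamental: x₁=4954951, y₁=259710  (since 24551539412401 − 364·67449284100 = 1)
k=2:  x_2 = 4954951·4954951+364·259710·259710 = 49103078824801,  y_2 = 4954951·259710+259710·4954951 = 2573700648420
k=3:  x_3 = 4954951·49103078824801+364·259710·2573700648420 = 486606699052048124551,  y_3 = 4954951·2573700648420+259710·49103078824801 = 25505121203178395130
k=4:  x_4 = 4954951·486606699052048124551+364·259710·25505121203178395130 = 4822224700149240710505379201,  y_4 = 4954951·25505121203178395130+259710·486606699052048124551 = 252753251621617410554928840
k=5:  x_5 = 4954951·4822224700149240710505379201+364·259710·252753251621617410554928840 = 47787774200457874208819626306623751,  y_5 = 4954951·252753251621617410554928840+259710·4822224700149240710505379201 = 2504759953751544114971907242978550

4954951 259710
49103078824801 2573700648420
486606699052048124551 25505121203178395130
4822224700149240710505379201 252753251621617410554928840
47787774200457874208819626306623751 2504759953751544114971907242978550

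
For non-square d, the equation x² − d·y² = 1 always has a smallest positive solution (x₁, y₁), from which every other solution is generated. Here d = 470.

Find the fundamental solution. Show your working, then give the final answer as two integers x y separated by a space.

1691 78

√470 = [21; 1,2,8,2,1,42, …], period ℓ=6 (even) → k=5
step 0: (21, 1)  from 21·(1,0) + (0,1)
step 1: (22, 1)  from 1·(21,1) + (1,0)
step 2: (65, 3)  from 2·(22,1) + (21,1)
step 3: (542, 25)  from 8·(65,3) + (22,1)
step 4: (1149, 53)  from 2·(542,25) + (65,3)
step 5: (1691, 78)  from 1·(1149,53) + (542,25)
fundamental: x₁=1691, y₁=78  (since 2859481 − 470·6084 = 1)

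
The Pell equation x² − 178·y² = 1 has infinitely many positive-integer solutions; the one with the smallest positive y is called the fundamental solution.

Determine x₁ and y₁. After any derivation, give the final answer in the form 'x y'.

d=178: √d = [13; 2,1,12,1,2,26] (ℓ=6, even), read p_5/q_5
i=0: a=13 ⇒ p=13, q=1
i=1: a=2 ⇒ p=27, q=2
…
i=4: a=1 ⇒ p=547, q=41
i=5: a=2 ⇒ p=1601, q=120
(x₁, y₁) = (1601, 120);  1601² − 178·120² = 1 ✓

1601 120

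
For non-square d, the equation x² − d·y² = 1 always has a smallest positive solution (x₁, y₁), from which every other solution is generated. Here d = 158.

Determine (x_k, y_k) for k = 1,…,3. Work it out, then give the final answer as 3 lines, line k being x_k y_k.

√158 → a₀=12, period (1,1,3,12,3,1,1,24); ℓ=8 even so k=7
a_0=12:  p_0=12·1+0=12,  q_0=12·0+1=1
…
a_2=1:  p_2=1·13+12=25,  q_2=1·1+1=2
a_3=3:  p_3=3·25+13=88,  q_3=3·2+1=7
a_4=12:  p_4=12·88+25=1081,  q_4=12·7+2=86
…
a_6=1:  p_6=1·3331+1081=4412,  q_6=1·265+86=351
a_7=1:  p_7=1·4412+3331=7743,  q_7=1·351+265=616
fundamental: x₁=7743, y₁=616  (since 59954049 − 158·379456 = 1)
(x_2, y_2) = (7743·7743 + 158·616·616, 7743·616 + 616·7743) = (119908097, 9539376)
(x_3, y_3) = (7743·119908097 + 158·616·9539376, 7743·9539376 + 616·119908097) = (1856896782399, 147726776120)

7743 616
119908097 9539376
1856896782399 147726776120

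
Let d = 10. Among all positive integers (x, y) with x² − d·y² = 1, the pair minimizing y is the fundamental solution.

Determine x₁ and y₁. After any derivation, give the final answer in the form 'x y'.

19 6

[3; 6] for √10; ℓ=1 ⇒ convergent index 1
k=0  a_k=3  p_k/q_k = 3/1
k=1  a_k=6  p_k/q_k = 19/6
(x₁, y₁) = (19, 6);  19² − 10·6² = 1 ✓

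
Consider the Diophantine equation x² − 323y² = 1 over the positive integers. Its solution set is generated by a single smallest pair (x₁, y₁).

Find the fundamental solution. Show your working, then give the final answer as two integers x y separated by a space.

18 1

√323 → a₀=17, period (1,34); ℓ=2 even so k=1
i=0: a=17 ⇒ p=17, q=1
i=1: a=1 ⇒ p=18, q=1
(x₁, y₁) = (18, 1);  18² − 323·1² = 1 ✓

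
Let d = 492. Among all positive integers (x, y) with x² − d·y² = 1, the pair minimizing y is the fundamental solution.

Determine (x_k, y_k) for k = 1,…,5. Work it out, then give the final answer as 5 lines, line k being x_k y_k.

√492 = [22; 5,1,1,10,1,1,5,44, …], period ℓ=8 (even) → k=7
step 0: (22, 1)  from 22·(1,0) + (0,1)
…
step 4: (2573, 116)  from 10·(244,11) + (133,6)
…
step 6: (5390, 243)  from 1·(2817,127) + (2573,116)
step 7: (29767, 1342)  from 5·(5390,243) + (2817,127)
→ (29767, 1342).  Check: 29767²=886074289, 492·1342²=886074288, difference 1.
(29767+1342√492)^2 = 1772148577 + 79894628√492
(29767+1342√492)^3 = 105503093353351 + 4756446782010√492
(29767+1342√492)^4 = 6281021157926249857 + 283170302640288712√492
(29767+1342√492)^5 = 373934313510478265633287 + 16858260792630501398198√492

29767 1342
1772148577 79894628
105503093353351 4756446782010
6281021157926249857 283170302640288712
373934313510478265633287 16858260792630501398198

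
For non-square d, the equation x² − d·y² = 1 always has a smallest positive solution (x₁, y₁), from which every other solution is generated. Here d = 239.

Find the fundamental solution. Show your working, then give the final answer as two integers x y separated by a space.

6195120 400729

√239 → a₀=15, period (2,5,1,2,4,15,4,2,1,5,2,30); ℓ=12 even so k=11
a_0=15:  p_0=15·1+0=15,  q_0=15·0+1=1
a_1=2:  p_1=2·15+1=31,  q_1=2·1+0=2
…
a_5=4:  p_5=4·572+201=2489,  q_5=4·37+13=161
…
a_9=1:  p_9=1·346141+154117=500258,  q_9=1·22390+9969=32359
a_10=5:  p_10=5·500258+346141=2847431,  q_10=5·32359+22390=184185
a_11=2:  p_11=2·2847431+500258=6195120,  q_11=2·184185+32359=400729
fundamental: x₁=6195120, y₁=400729  (since 38379511814400 − 239·160583731441 = 1)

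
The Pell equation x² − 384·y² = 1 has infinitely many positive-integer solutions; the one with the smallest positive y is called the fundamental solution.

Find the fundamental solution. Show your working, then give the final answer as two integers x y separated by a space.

d=384: √d = [19; 1,1,2,9,2,1,1,38] (ℓ=8, even), read p_7/q_7
k=0  a_k=19  p_k/q_k = 19/1
k=1  a_k=1  p_k/q_k = 20/1
k=2  a_k=1  p_k/q_k = 39/2
k=3  a_k=2  p_k/q_k = 98/5
k=4  a_k=9  p_k/q_k = 921/47
…
k=6  a_k=1  p_k/q_k = 2861/146
k=7  a_k=1  p_k/q_k = 4801/245
→ (4801, 245).  Check: 4801²=23049601, 384·245²=23049600, difference 1.

4801 245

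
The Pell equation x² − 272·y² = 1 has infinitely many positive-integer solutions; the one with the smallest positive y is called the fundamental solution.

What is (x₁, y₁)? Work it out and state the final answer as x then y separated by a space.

[16; 2,32] for √272; ℓ=2 ⇒ convergent index 1
i=0: a=16 ⇒ p=16, q=1
i=1: a=2 ⇒ p=33, q=2
→ (33, 2).  Check: 33²=1089, 272·2²=1088, difference 1.

33 2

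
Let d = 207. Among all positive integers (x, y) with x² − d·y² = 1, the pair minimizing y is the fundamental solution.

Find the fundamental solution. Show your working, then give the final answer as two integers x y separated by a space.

1151 80

√207 → a₀=14, period (2,1,1,2,1,1,2,28); ℓ=8 even so k=7
a_0=14:  p_0=14·1+0=14,  q_0=14·0+1=1
a_1=2:  p_1=2·14+1=29,  q_1=2·1+0=2
…
a_6=1:  p_6=1·259+187=446,  q_6=1·18+13=31
a_7=2:  p_7=2·446+259=1151,  q_7=2·31+18=80
→ (1151, 80).  Check: 1151²=1324801, 207·80²=1324800, difference 1.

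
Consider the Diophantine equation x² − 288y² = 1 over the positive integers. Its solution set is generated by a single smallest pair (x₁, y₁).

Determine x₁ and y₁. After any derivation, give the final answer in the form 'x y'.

d=288: √d = [16; 1,32] (ℓ=2, even), read p_1/q_1
i=0: a=16 ⇒ p=16, q=1
i=1: a=1 ⇒ p=17, q=1
fundamental: x₁=17, y₁=1  (since 289 − 288·1 = 1)

17 1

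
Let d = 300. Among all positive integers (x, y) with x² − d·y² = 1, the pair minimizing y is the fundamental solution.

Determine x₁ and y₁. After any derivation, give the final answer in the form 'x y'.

√300 = [17; 3,8,3,34, …], period ℓ=4 (even) → k=3
k=0  a_k=17  p_k/q_k = 17/1
k=1  a_k=3  p_k/q_k = 52/3
k=2  a_k=8  p_k/q_k = 433/25
k=3  a_k=3  p_k/q_k = 1351/78
→ (1351, 78).  Check: 1351²=1825201, 300·78²=1825200, difference 1.

1351 78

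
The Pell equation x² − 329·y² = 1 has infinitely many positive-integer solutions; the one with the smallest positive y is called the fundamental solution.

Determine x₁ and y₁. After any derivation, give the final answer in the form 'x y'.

d=329: √d = [18; 7,4,2,1,1,4,1,1,2,4,7,36] (ℓ=12, even), read p_11/q_11
i=0: a=18 ⇒ p=18, q=1
i=1: a=7 ⇒ p=127, q=7
i=2: a=4 ⇒ p=526, q=29
…
i=6: a=4 ⇒ p=13241, q=730
i=7: a=1 ⇒ p=16125, q=889
i=8: a=1 ⇒ p=29366, q=1619
i=9: a=2 ⇒ p=74857, q=4127
i=10: a=4 ⇒ p=328794, q=18127
i=11: a=7 ⇒ p=2376415, q=131016
(x₁, y₁) = (2376415, 131016);  2376415² − 329·131016² = 1 ✓

2376415 131016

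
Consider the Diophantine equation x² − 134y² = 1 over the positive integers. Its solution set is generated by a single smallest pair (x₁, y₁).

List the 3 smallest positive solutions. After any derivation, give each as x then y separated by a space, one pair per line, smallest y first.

√134 → a₀=11, period (1,1,2,1,3,…,1,1,22); ℓ=14 even so k=13
k=0  a_k=11  p_k/q_k = 11/1
k=1  a_k=1  p_k/q_k = 12/1
k=2  a_k=1  p_k/q_k = 23/2
k=3  a_k=2  p_k/q_k = 58/5
…
k=6  a_k=1  p_k/q_k = 382/33
k=7  a_k=10  p_k/q_k = 4121/356
…
k=9  a_k=3  p_k/q_k = 17630/1523
…
k=11  a_k=2  p_k/q_k = 61896/5347
k=12  a_k=1  p_k/q_k = 84029/7259
k=13  a_k=1  p_k/q_k = 145925/12606
(x₁, y₁) = (145925, 12606);  145925² − 134·12606² = 1 ✓
(145925+12606√134)^2 = 42588211249 + 3679061100√134
(145925+12606√134)^3 = 12429369452874725 + 1073733982022394√134

145925 12606
42588211249 3679061100
12429369452874725 1073733982022394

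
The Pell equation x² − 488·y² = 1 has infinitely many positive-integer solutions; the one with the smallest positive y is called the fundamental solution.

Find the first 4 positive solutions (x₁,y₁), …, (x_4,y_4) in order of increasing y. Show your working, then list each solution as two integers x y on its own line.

[22; 11,44] for √488; ℓ=2 ⇒ convergent index 1
i=0: a=22 ⇒ p=22, q=1
i=1: a=11 ⇒ p=243, q=11
→ (243, 11).  Check: 243²=59049, 488·11²=59048, difference 1.
(243+11√488)^2 = 118097 + 5346√488
(243+11√488)^3 = 57394899 + 2598145√488
(243+11√488)^4 = 27893802817 + 1262693124√488

243 11
118097 5346
57394899 2598145
27893802817 1262693124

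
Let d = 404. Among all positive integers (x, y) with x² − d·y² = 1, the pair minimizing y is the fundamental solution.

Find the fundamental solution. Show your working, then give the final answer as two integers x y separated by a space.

201 10

√404 → a₀=20, period (10,40); ℓ=2 even so k=1
k=0  a_k=20  p_k/q_k = 20/1
k=1  a_k=10  p_k/q_k = 201/10
→ (201, 10).  Check: 201²=40401, 404·10²=40400, difference 1.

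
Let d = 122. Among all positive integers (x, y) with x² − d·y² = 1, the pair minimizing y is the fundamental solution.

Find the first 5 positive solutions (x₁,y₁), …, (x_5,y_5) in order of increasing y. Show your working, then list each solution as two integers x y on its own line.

[11; 22] for √122; ℓ=1 ⇒ convergent index 1
a_0=11:  p_0=11·1+0=11,  q_0=11·0+1=1
a_1=22:  p_1=22·11+1=243,  q_1=22·1+0=22
fundamental: x₁=243, y₁=22  (since 59049 − 122·484 = 1)
n=2: (243,22)∘(243,22) = (243·243+122·22·22, 243·22+22·243) = (118097,10692)
n=3: (118097,10692)∘(243,22) = (243·118097+122·22·10692, 243·10692+22·118097) = (57394899,5196290)
n=4: (57394899,5196290)∘(243,22) = (243·57394899+122·22·5196290, 243·5196290+22·57394899) = (27893802817,2525386248)
n=5: (27893802817,2525386248)∘(243,22) = (243·27893802817+122·22·2525386248, 243·2525386248+22·27893802817) = (13556330774163,1227332520238)

243 22
118097 10692
57394899 5196290
27893802817 2525386248
13556330774163 1227332520238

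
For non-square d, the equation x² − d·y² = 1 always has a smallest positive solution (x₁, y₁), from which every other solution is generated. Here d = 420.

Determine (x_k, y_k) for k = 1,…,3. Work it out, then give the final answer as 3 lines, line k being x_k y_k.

√420 → a₀=20, period (2,40); ℓ=2 even so k=1
step 0: (20, 1)  from 20·(1,0) + (0,1)
step 1: (41, 2)  from 2·(20,1) + (1,0)
fundamental: x₁=41, y₁=2  (since 1681 − 420·4 = 1)
n=2: (41,2)∘(41,2) = (41·41+420·2·2, 41·2+2·41) = (3361,164)
n=3: (3361,164)∘(41,2) = (41·3361+420·2·164, 41·164+2·3361) = (275561,13446)

41 2
3361 164
275561 13446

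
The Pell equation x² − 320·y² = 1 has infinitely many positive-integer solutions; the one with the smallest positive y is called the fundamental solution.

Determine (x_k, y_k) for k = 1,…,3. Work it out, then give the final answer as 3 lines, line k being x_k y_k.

161 9
51841 2898
16692641 933147

√320 → a₀=17, period (1,7,1,34); ℓ=4 even so k=3
k=0  a_k=17  p_k/q_k = 17/1
k=1  a_k=1  p_k/q_k = 18/1
k=2  a_k=7  p_k/q_k = 143/8
k=3  a_k=1  p_k/q_k = 161/9
fundamental: x₁=161, y₁=9  (since 25921 − 320·81 = 1)
(161+9√320)^2 = 51841 + 2898√320
(161+9√320)^3 = 16692641 + 933147√320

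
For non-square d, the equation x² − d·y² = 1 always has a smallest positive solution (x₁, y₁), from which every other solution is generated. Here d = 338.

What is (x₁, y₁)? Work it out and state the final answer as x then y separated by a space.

[18; 2,1,1,2,36] for √338; ℓ=5 ⇒ convergent index 9
a_0=18:  p_0=18·1+0=18,  q_0=18·0+1=1
…
a_2=1:  p_2=1·37+18=55,  q_2=1·2+1=3
a_3=1:  p_3=1·55+37=92,  q_3=1·3+2=5
a_4=2:  p_4=2·92+55=239,  q_4=2·5+3=13
a_5=36:  p_5=36·239+92=8696,  q_5=36·13+5=473
a_6=2:  p_6=2·8696+239=17631,  q_6=2·473+13=959
…
a_8=1:  p_8=1·26327+17631=43958,  q_8=1·1432+959=2391
a_9=2:  p_9=2·43958+26327=114243,  q_9=2·2391+1432=6214
(x₁, y₁) = (114243, 6214);  114243² − 338·6214² = 1 ✓

114243 6214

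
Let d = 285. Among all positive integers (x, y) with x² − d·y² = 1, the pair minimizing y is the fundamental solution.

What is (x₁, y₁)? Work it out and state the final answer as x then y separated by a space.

2431 144

[16; 1,7,2,7,1,32] for √285; ℓ=6 ⇒ convergent index 5
step 0: (16, 1)  from 16·(1,0) + (0,1)
step 1: (17, 1)  from 1·(16,1) + (1,0)
step 2: (135, 8)  from 7·(17,1) + (16,1)
step 3: (287, 17)  from 2·(135,8) + (17,1)
step 4: (2144, 127)  from 7·(287,17) + (135,8)
step 5: (2431, 144)  from 1·(2144,127) + (287,17)
→ (2431, 144).  Check: 2431²=5909761, 285·144²=5909760, difference 1.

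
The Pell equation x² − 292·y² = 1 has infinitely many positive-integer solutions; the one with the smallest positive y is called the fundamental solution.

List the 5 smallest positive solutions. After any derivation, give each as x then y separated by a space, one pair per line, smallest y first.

2281249 133500
10408194000001 609093483000
47487364308614281249 2778987798000400500
216661004683313632776000001 12679126270400622186966000
988515400545561595548925838281249 57848488250447518938990000667500

√292 → a₀=17, period (11,2,1,3,8,3,1,2,11,34); ℓ=10 even so k=9
step 0: (17, 1)  from 17·(1,0) + (0,1)
…
step 2: (393, 23)  from 2·(188,11) + (17,1)
…
step 6: (55143, 3227)  from 3·(17669,1034) + (2136,125)
…
step 8: (200767, 11749)  from 2·(72812,4261) + (55143,3227)
step 9: (2281249, 133500)  from 11·(200767,11749) + (72812,4261)
(x₁, y₁) = (2281249, 133500);  2281249² − 292·133500² = 1 ✓
(x_2, y_2) = (2281249·2281249 + 292·133500·133500, 2281249·133500 + 133500·2281249) = (10408194000001, 609093483000)
(x_3, y_3) = (2281249·10408194000001 + 292·133500·609093483000, 2281249·609093483000 + 133500·10408194000001) = (47487364308614281249, 2778987798000400500)
(x_4, y_4) = (2281249·47487364308614281249 + 292·133500·2778987798000400500, 2281249·2778987798000400500 + 133500·47487364308614281249) = (216661004683313632776000001, 12679126270400622186966000)
(x_5, y_5) = (2281249·216661004683313632776000001 + 292·133500·12679126270400622186966000, 2281249·12679126270400622186966000 + 133500·216661004683313632776000001) = (988515400545561595548925838281249, 57848488250447518938990000667500)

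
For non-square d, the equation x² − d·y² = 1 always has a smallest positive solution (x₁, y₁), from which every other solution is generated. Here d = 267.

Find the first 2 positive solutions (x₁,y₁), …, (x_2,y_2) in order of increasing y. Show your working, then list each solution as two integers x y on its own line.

d=267: √d = [16; 2,1,15,1,2,32] (ℓ=6, even), read p_5/q_5
i=0: a=16 ⇒ p=16, q=1
i=1: a=2 ⇒ p=33, q=2
i=2: a=1 ⇒ p=49, q=3
…
i=4: a=1 ⇒ p=817, q=50
i=5: a=2 ⇒ p=2402, q=147
fundamental: x₁=2402, y₁=147  (since 5769604 − 267·21609 = 1)
k=2:  x_2 = 2402·2402+267·147·147 = 11539207,  y_2 = 2402·147+147·2402 = 706188

2402 147
11539207 706188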